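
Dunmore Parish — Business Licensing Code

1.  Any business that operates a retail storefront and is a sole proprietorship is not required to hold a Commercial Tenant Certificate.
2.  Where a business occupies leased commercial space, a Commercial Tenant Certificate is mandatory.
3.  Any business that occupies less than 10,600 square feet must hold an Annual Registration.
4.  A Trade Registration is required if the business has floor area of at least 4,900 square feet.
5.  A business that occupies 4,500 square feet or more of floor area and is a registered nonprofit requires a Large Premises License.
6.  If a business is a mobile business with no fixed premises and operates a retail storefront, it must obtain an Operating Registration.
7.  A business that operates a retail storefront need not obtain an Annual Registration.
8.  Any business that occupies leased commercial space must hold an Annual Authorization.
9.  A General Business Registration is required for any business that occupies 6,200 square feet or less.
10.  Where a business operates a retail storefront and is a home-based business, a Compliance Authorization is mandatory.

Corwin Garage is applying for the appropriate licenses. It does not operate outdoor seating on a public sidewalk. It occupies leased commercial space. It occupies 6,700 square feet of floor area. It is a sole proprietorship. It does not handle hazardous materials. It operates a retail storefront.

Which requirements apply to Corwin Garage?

Annual Authorization, Trade Registration

1. operates a retail storefront; is a sole proprietorship → exempt from Commercial Tenant Certificate.
2. occupies leased commercial space → Commercial Tenant Certificate required.
3. floor area 6,700 square feet < 10,600 square feet → Annual Registration required.
4. floor area 6,700 square feet ≥ 4,900 square feet → Trade Registration required.
5. floor area 6,700 square feet ≥ 4,500 square feet; is a sole proprietorship (not: is a registered nonprofit) → Large Premises License not required.
6. occupies leased commercial space (not: is a mobile business with no fixed premises); operates a retail storefront → Operating Registration not required.
7. operates a retail storefront → exempt from Annual Registration.
8. occupies leased commercial space → Annual Authorization required.
9. floor area 6,700 square feet > 6,200 square feet → General Business Registration not required.
10. operates a retail storefront; occupies leased commercial space (not: is a home-based business) → Compliance Authorization not required.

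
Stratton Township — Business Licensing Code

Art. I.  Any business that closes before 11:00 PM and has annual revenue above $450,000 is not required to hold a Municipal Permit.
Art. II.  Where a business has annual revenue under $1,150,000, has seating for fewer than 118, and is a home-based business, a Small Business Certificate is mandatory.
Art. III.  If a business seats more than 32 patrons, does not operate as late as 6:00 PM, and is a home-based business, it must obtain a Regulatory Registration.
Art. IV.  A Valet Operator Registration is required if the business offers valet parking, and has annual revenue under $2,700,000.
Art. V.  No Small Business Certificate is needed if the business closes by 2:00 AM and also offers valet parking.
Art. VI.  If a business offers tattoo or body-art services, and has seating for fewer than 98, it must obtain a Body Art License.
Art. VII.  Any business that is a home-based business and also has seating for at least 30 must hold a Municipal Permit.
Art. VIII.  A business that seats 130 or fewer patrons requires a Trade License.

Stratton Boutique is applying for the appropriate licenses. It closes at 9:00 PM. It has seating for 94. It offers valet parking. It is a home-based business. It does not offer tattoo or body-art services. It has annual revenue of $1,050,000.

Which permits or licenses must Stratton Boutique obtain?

Art. I. closes 9:00 PM, at/before 11:00 PM; revenue $1,050,000 > $450,000 → exempt from Municipal Permit.
Art. II. revenue $1,050,000 < $1,150,000; seating 94 < 118; is a home-based business → Small Business Certificate required.
Art. III. seating 94 > 32; closes 9:00 PM, after 6:00 PM; is a home-based business → Regulatory Registration not required.
Art. IV. offers valet parking; revenue $1,050,000 < $2,700,000 → Valet Operator Registration required.
Art. V. closes 9:00 PM, at/before 2:00 AM; offers valet parking → exempt from Small Business Certificate.
Art. VI. does not offer tattoo or body-art services; seating 94 < 98 → Body Art License not required.
Art. VII. is a home-based business; seating 94 ≥ 30 → Municipal Permit required.
Art. VIII. seating 94 ≤ 130 → Trade License required.

Trade License, Valet Operator Registration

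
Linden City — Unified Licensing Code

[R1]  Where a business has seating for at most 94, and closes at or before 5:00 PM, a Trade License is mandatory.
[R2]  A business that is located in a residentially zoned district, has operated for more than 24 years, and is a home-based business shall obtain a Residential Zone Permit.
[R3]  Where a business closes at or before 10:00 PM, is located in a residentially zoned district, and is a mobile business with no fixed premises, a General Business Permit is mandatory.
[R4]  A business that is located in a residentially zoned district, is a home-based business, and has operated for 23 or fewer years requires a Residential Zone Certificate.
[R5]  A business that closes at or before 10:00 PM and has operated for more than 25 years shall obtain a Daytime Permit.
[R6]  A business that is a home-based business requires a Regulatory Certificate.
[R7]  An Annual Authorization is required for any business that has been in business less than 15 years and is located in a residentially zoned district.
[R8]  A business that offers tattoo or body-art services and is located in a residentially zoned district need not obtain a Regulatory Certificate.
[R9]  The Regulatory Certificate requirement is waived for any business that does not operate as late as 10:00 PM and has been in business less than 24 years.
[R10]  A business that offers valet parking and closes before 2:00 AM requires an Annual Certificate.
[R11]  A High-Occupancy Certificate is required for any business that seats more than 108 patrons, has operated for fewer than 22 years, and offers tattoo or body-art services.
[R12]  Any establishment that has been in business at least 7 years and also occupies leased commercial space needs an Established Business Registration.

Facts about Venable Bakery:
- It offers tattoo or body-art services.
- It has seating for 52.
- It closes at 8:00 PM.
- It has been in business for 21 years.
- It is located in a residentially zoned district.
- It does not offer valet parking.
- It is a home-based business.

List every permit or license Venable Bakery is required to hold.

Residential Zone Certificate

[R1] seating 52 ≤ 94; closes 8:00 PM, after 5:00 PM → Trade License not required.
[R2] is located in a residentially zoned district; years in business 21 ≤ 24; is a home-based business → Residential Zone Permit not required.
[R3] closes 8:00 PM, at/before 10:00 PM; is located in a residentially zoned district; is a home-based business (not: is a mobile business with no fixed premises) → General Business Permit not required.
[R4] is located in a residentially zoned district; is a home-based business; years in business 21 ≤ 23 → Residential Zone Certificate required.
[R5] closes 8:00 PM, at/before 10:00 PM; years in business 21 ≤ 25 → Daytime Permit not required.
[R6] is a home-based business → Regulatory Certificate required.
[R7] years in business 21 ≥ 15; is located in a residentially zoned district → Annual Authorization not required.
[R8] offers tattoo or body-art services; is located in a residentially zoned district → exempt from Regulatory Certificate.
[R9] closes 8:00 PM, at/before 10:00 PM; years in business 21 < 24 → exempt from Regulatory Certificate.
[R10] does not offer valet parking; closes 8:00 PM, at/before 2:00 AM → Annual Certificate not required.
[R11] seating 52 ≤ 108; years in business 21 < 22; offers tattoo or body-art services → High-Occupancy Certificate not required.
[R12] years in business 21 ≥ 7; is a home-based business (not: occupies leased commercial space) → Established Business Registration not required.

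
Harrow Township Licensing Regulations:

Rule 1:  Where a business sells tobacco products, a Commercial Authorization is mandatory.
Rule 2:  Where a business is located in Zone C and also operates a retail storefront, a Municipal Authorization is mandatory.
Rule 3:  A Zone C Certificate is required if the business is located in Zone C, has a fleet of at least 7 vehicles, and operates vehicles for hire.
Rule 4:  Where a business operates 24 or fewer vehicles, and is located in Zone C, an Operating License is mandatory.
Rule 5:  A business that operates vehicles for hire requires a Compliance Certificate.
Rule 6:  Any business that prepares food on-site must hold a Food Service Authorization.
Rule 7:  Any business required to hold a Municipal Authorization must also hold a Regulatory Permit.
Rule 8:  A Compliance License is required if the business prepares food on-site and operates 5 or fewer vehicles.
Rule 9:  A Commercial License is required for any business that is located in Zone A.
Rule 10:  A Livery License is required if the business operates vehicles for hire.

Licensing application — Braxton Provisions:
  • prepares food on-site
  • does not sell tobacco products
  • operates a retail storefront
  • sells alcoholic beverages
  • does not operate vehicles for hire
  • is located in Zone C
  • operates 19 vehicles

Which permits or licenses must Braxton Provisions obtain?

Rule 1: does not sell tobacco products → Commercial Authorization not required.
Rule 2: is located in Zone C; operates a retail storefront → Municipal Authorization required.
Rule 3: is located in Zone C; vehicles 19 ≥ 7; does not operate vehicles for hire → Zone C Certificate not required.
Rule 4: vehicles 19 ≤ 24; is located in Zone C → Operating License required.
Rule 5: does not operate vehicles for hire → Compliance Certificate not required.
Rule 6: prepares food on-site → Food Service Authorization required.
Rule 7: Municipal Authorization is required → Regulatory Permit also required.
Rule 8: prepares food on-site; vehicles 19 > 5 → Compliance License not required.
Rule 9: is located in Zone C (not: is located in Zone A) → Commercial License not required.
Rule 10: does not operate vehicles for hire → Livery License not required.

Food Service Authorization, Municipal Authorization, Operating License, Regulatory Permit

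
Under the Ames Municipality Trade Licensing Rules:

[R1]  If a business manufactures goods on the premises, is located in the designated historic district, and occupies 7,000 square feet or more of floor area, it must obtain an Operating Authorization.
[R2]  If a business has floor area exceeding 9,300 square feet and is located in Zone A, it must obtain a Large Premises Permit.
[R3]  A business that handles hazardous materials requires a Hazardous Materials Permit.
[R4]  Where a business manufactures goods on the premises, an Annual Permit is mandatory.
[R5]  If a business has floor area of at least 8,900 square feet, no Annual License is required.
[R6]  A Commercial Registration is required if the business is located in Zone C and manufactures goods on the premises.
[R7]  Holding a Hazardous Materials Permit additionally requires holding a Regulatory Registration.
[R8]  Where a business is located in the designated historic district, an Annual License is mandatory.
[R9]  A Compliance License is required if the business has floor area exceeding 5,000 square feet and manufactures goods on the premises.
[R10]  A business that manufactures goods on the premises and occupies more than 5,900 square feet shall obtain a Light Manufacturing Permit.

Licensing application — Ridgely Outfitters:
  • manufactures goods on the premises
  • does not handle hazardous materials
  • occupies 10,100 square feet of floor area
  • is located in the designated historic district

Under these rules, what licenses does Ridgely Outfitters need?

[R1] manufactures goods on the premises; is located in the designated historic district; floor area 10,100 square feet ≥ 7,000 square feet → Operating Authorization required.
[R2] floor area 10,100 square feet > 9,300 square feet; is located in the designated historic district (not: is located in Zone A) → Large Premises Permit not required.
[R3] does not handle hazardous materials → Hazardous Materials Permit not required.
[R4] manufactures goods on the premises → Annual Permit required.
[R5] floor area 10,100 square feet ≥ 8,900 square feet → exempt from Annual License.
[R6] is located in the designated historic district (not: is located in Zone C); manufactures goods on the premises → Commercial Registration not required.
[R7] Hazardous Materials Permit is not required → no effect.
[R8] is located in the designated historic district → Annual License required.
[R9] floor area 10,100 square feet > 5,000 square feet; manufactures goods on the premises → Compliance License required.
[R10] manufactures goods on the premises; floor area 10,100 square feet > 5,900 square feet → Light Manufacturing Permit required.

Annual Permit, Compliance License, Light Manufacturing Permit, Operating Authorization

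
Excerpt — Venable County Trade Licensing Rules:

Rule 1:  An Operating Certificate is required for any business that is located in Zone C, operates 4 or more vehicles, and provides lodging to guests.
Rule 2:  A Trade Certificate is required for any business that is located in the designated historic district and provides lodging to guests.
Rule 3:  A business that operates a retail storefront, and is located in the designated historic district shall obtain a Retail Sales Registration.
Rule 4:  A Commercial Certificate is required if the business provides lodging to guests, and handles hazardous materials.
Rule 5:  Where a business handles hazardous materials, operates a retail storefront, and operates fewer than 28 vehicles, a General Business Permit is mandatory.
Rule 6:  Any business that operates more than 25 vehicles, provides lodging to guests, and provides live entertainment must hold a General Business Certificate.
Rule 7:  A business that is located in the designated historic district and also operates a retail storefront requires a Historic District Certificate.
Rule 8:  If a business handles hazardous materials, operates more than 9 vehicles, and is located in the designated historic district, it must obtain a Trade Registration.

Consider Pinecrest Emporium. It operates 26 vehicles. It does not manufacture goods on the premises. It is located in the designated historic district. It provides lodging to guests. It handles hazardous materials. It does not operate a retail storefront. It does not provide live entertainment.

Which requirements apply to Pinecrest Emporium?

Commercial Certificate, Trade Certificate, Trade Registration

Rule 1: is located in the designated historic district (not: is located in Zone C); vehicles 26 ≥ 4; provides lodging to guests → Operating Certificate not required.
Rule 2: is located in the designated historic district; provides lodging to guests → Trade Certificate required.
Rule 3: does not operate a retail storefront; is located in the designated historic district → Retail Sales Registration not required.
Rule 4: provides lodging to guests; handles hazardous materials → Commercial Certificate required.
Rule 5: handles hazardous materials; does not operate a retail storefront; vehicles 26 < 28 → General Business Permit not required.
Rule 6: vehicles 26 > 25; provides lodging to guests; does not provide live entertainment → General Business Certificate not required.
Rule 7: is located in the designated historic district; does not operate a retail storefront → Historic District Certificate not required.
Rule 8: handles hazardous materials; vehicles 26 > 9; is located in the designated historic district → Trade Registration required.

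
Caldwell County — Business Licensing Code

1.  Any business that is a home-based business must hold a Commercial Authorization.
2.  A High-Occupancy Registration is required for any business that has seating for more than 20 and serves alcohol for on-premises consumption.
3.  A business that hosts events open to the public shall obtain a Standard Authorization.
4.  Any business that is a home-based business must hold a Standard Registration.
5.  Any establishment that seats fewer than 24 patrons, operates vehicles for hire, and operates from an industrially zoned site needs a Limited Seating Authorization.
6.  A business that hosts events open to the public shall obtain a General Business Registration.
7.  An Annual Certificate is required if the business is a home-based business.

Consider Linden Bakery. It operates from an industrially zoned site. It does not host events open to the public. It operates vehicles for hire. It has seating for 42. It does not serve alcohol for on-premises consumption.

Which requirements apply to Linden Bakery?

1. operates from an industrially zoned site (not: is a home-based business) → Commercial Authorization not required.
2. seating 42 > 20; does not serve alcohol for on-premises consumption → High-Occupancy Registration not required.
3. does not host events open to the public → Standard Authorization not required.
4. operates from an industrially zoned site (not: is a home-based business) → Standard Registration not required.
5. seating 42 ≥ 24; operates vehicles for hire; operates from an industrially zoned site → Limited Seating Authorization not required.
6. does not host events open to the public → General Business Registration not required.
7. operates from an industrially zoned site (not: is a home-based business) → Annual Certificate not required.

None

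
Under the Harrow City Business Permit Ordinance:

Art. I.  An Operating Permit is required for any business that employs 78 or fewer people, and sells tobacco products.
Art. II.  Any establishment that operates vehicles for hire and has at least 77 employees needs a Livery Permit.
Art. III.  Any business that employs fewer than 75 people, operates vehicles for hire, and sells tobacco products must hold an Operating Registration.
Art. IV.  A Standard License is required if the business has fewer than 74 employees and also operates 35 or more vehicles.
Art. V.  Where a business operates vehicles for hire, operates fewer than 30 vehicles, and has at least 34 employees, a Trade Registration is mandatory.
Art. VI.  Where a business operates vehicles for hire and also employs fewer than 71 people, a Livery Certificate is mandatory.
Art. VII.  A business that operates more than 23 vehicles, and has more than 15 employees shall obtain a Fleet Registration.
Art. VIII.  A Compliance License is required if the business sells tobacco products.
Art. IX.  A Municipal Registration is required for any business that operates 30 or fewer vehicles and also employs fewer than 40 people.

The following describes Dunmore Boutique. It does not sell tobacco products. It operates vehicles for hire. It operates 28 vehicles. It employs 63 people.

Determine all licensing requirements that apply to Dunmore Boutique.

Fleet Registration, Livery Certificate, Trade Registration

Art. I. employees 63 ≤ 78; does not sell tobacco products → Operating Permit not required.
Art. II. operates vehicles for hire; employees 63 < 77 → Livery Permit not required.
Art. III. employees 63 < 75; operates vehicles for hire; does not sell tobacco products → Operating Registration not required.
Art. IV. employees 63 < 74; vehicles 28 < 35 → Standard License not required.
Art. V. operates vehicles for hire; vehicles 28 < 30; employees 63 ≥ 34 → Trade Registration required.
Art. VI. operates vehicles for hire; employees 63 < 71 → Livery Certificate required.
Art. VII. vehicles 28 > 23; employees 63 > 15 → Fleet Registration required.
Art. VIII. does not sell tobacco products → Compliance License not required.
Art. IX. vehicles 28 ≤ 30; employees 63 ≥ 40 → Municipal Registration not required.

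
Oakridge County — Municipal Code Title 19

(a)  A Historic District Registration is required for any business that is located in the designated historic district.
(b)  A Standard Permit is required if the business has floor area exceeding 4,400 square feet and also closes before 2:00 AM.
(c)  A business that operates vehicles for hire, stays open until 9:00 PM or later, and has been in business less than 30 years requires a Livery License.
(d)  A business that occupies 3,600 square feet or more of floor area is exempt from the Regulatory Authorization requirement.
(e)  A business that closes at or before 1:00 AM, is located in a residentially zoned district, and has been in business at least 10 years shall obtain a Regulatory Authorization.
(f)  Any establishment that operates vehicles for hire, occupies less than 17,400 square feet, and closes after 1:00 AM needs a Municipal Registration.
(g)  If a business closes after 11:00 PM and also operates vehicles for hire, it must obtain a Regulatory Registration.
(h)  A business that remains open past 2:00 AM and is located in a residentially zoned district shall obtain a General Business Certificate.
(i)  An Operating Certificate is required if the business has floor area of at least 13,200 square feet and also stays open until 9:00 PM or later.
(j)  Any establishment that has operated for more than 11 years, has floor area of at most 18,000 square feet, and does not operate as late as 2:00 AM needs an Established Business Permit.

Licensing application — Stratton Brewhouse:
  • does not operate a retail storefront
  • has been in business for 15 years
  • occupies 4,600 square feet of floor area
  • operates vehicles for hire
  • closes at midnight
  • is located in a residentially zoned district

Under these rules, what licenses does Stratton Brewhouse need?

(a) is located in a residentially zoned district (not: is located in the designated historic district) → Historic District Registration not required.
(b) floor area 4,600 square feet > 4,400 square feet; closes midnight, at/before 2:00 AM → Standard Permit required.
(c) operates vehicles for hire; closes midnight, after 9:00 PM; years in business 15 < 30 → Livery License required.
(d) floor area 4,600 square feet ≥ 3,600 square feet → exempt from Regulatory Authorization.
(e) closes midnight, at/before 1:00 AM; is located in a residentially zoned district; years in business 15 ≥ 10 → Regulatory Authorization required.
(f) operates vehicles for hire; floor area 4,600 square feet < 17,400 square feet; closes midnight, at/before 1:00 AM → Municipal Registration not required.
(g) closes midnight, after 11:00 PM; operates vehicles for hire → Regulatory Registration required.
(h) closes midnight, at/before 2:00 AM; is located in a residentially zoned district → General Business Certificate not required.
(i) floor area 4,600 square feet < 13,200 square feet; closes midnight, after 9:00 PM → Operating Certificate not required.
(j) years in business 15 > 11; floor area 4,600 square feet ≤ 18,000 square feet; closes midnight, at/before 2:00 AM → Established Business Permit required.

Established Business Permit, Livery License, Regulatory Registration, Standard Permit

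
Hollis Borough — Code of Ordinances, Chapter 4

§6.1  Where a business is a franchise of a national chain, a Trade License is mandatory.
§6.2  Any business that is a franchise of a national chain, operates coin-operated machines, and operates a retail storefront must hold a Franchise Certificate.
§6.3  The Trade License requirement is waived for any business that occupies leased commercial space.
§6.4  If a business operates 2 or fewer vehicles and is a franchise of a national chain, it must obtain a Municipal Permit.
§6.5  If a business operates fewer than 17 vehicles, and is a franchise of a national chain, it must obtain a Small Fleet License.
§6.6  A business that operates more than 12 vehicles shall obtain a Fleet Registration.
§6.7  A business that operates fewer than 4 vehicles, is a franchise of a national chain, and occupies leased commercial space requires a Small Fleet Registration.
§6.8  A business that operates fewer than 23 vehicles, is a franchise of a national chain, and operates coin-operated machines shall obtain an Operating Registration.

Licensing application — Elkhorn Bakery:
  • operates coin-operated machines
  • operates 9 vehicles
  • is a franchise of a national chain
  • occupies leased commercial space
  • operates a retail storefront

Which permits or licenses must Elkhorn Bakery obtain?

§6.1 is a franchise of a national chain → Trade License required.
§6.2 is a franchise of a national chain; operates coin-operated machines; operates a retail storefront → Franchise Certificate required.
§6.3 occupies leased commercial space → exempt from Trade License.
§6.4 vehicles 9 > 2; is a franchise of a national chain → Municipal Permit not required.
§6.5 vehicles 9 < 17; is a franchise of a national chain → Small Fleet License required.
§6.6 vehicles 9 ≤ 12 → Fleet Registration not required.
§6.7 vehicles 9 ≥ 4; is a franchise of a national chain; occupies leased commercial space → Small Fleet Registration not required.
§6.8 vehicles 9 < 23; is a franchise of a national chain; operates coin-operated machines → Operating Registration required.

Franchise Certificate, Operating Registration, Small Fleet License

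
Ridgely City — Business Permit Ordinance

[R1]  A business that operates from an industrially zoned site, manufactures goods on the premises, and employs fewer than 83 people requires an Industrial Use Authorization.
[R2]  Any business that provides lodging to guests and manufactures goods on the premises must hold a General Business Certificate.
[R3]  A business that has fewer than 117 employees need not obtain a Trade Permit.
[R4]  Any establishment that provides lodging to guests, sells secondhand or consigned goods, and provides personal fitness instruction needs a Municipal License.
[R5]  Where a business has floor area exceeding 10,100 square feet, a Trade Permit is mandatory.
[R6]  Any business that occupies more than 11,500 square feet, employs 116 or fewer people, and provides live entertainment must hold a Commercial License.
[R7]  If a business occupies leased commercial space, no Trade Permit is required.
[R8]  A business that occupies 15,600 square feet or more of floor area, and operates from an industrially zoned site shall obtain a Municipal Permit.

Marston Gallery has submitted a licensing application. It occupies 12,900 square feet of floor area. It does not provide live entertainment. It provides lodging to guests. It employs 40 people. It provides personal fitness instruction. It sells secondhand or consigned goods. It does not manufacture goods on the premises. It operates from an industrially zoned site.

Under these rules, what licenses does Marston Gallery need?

[R1] operates from an industrially zoned site; does not manufacture goods on the premises; employees 40 < 83 → Industrial Use Authorization not required.
[R2] provides lodging to guests; does not manufacture goods on the premises → General Business Certificate not required.
[R3] employees 40 < 117 → exempt from Trade Permit.
[R4] provides lodging to guests; sells secondhand or consigned goods; provides personal fitness instruction → Municipal License required.
[R5] floor area 12,900 square feet > 10,100 square feet → Trade Permit required.
[R6] floor area 12,900 square feet > 11,500 square feet; employees 40 ≤ 116; does not provide live entertainment → Commercial License not required.
[R7] operates from an industrially zoned site (not: occupies leased commercial space) → Trade Permit exemption does not apply.
[R8] floor area 12,900 square feet < 15,600 square feet; operates from an industrially zoned site → Municipal Permit not required.

Municipal License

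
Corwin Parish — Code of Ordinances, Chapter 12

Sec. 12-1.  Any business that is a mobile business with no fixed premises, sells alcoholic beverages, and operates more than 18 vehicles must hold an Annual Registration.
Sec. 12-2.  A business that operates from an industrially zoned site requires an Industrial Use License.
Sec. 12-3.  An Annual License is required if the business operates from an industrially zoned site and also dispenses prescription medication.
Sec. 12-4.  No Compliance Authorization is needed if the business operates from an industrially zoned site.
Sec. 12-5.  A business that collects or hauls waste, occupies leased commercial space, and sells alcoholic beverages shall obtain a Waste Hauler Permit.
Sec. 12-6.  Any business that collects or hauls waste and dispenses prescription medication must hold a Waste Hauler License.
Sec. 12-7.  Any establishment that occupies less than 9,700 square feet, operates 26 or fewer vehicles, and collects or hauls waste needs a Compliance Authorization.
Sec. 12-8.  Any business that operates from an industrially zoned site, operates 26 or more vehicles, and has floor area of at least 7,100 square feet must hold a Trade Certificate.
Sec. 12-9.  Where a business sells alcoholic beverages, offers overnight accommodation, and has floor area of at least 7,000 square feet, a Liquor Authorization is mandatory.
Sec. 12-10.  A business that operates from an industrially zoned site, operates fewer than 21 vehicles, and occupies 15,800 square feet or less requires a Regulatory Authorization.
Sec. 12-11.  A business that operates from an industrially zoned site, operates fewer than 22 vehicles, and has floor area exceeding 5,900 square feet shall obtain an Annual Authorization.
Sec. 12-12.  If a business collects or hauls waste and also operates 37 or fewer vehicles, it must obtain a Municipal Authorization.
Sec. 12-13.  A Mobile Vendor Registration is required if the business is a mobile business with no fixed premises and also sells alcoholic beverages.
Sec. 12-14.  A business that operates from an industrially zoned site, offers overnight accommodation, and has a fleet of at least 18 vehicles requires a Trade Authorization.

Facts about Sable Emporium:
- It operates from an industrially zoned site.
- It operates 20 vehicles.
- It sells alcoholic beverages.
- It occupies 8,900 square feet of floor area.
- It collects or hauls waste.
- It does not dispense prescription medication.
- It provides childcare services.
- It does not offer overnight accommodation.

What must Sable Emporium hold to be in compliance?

Annual Authorization, Industrial Use License, Municipal Authorization, Regulatory Authorization

Sec. 12-1. operates from an industrially zoned site (not: is a mobile business with no fixed premises); sells alcoholic beverages; vehicles 20 > 18 → Annual Registration not required.
Sec. 12-2. operates from an industrially zoned site → Industrial Use License required.
Sec. 12-3. operates from an industrially zoned site; does not dispense prescription medication → Annual License not required.
Sec. 12-4. operates from an industrially zoned site → exempt from Compliance Authorization.
Sec. 12-5. collects or hauls waste; operates from an industrially zoned site (not: occupies leased commercial space); sells alcoholic beverages → Waste Hauler Permit not required.
Sec. 12-6. collects or hauls waste; does not dispense prescription medication → Waste Hauler License not required.
Sec. 12-7. floor area 8,900 square feet < 9,700 square feet; vehicles 20 ≤ 26; collects or hauls waste → Compliance Authorization required.
Sec. 12-8. operates from an industrially zoned site; vehicles 20 < 26; floor area 8,900 square feet ≥ 7,100 square feet → Trade Certificate not required.
Sec. 12-9. sells alcoholic beverages; does not offer overnight accommodation; floor area 8,900 square feet ≥ 7,000 square feet → Liquor Authorization not required.
Sec. 12-10. operates from an industrially zoned site; vehicles 20 < 21; floor area 8,900 square feet ≤ 15,800 square feet → Regulatory Authorization required.
Sec. 12-11. operates from an industrially zoned site; vehicles 20 < 22; floor area 8,900 square feet > 5,900 square feet → Annual Authorization required.
Sec. 12-12. collects or hauls waste; vehicles 20 ≤ 37 → Municipal Authorization required.
Sec. 12-13. operates from an industrially zoned site (not: is a mobile business with no fixed premises); sells alcoholic beverages → Mobile Vendor Registration not required.
Sec. 12-14. operates from an industrially zoned site; does not offer overnight accommodation; vehicles 20 ≥ 18 → Trade Authorization not required.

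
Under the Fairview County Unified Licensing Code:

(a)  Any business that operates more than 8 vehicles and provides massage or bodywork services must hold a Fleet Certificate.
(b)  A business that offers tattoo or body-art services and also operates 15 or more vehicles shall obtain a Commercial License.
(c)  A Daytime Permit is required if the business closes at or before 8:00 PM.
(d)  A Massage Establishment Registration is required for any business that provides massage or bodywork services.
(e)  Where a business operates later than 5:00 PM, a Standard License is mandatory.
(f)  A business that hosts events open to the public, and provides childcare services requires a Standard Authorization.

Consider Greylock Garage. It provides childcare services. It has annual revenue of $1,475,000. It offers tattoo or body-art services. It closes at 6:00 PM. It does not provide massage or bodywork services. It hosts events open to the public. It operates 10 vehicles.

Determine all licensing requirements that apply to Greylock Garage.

Daytime Permit, Standard Authorization, Standard License

(a) vehicles 10 > 8; does not provide massage or bodywork services → Fleet Certificate not required.
(b) offers tattoo or body-art services; vehicles 10 < 15 → Commercial License not required.
(c) closes 6:00 PM, at/before 8:00 PM → Daytime Permit required.
(d) does not provide massage or bodywork services → Massage Establishment Registration not required.
(e) closes 6:00 PM, after 5:00 PM → Standard License required.
(f) hosts events open to the public; provides childcare services → Standard Authorization required.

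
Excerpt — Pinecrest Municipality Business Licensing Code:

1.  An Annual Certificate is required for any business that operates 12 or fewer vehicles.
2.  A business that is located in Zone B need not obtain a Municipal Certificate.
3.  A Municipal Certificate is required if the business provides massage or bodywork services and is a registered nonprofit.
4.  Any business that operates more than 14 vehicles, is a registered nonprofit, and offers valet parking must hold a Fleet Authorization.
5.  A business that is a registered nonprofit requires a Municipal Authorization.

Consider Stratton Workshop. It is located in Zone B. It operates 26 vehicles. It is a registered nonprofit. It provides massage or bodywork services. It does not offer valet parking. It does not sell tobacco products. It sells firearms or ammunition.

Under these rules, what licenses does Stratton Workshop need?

Municipal Authorization

1. vehicles 26 > 12 → Annual Certificate not required.
2. is located in Zone B → exempt from Municipal Certificate.
3. provides massage or bodywork services; is a registered nonprofit → Municipal Certificate required.
4. vehicles 26 > 14; is a registered nonprofit; does not offer valet parking → Fleet Authorization not required.
5. is a registered nonprofit → Municipal Authorization required.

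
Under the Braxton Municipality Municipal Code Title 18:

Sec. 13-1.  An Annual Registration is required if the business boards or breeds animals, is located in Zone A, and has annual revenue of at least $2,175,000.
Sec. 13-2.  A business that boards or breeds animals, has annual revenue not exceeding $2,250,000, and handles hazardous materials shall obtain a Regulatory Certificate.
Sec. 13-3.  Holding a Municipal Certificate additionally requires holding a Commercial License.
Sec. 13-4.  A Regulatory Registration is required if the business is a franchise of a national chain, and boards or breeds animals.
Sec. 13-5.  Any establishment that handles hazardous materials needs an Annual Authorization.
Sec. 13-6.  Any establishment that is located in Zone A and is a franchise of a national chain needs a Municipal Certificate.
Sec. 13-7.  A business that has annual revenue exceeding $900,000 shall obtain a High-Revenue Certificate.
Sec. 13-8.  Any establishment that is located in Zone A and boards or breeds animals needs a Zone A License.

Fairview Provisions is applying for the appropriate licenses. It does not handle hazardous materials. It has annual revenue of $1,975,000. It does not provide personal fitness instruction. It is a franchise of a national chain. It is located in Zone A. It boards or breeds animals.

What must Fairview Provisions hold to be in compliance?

Sec. 13-1. boards or breeds animals; is located in Zone A; revenue $1,975,000 < $2,175,000 → Annual Registration not required.
Sec. 13-2. boards or breeds animals; revenue $1,975,000 ≤ $2,250,000; does not handle hazardous materials → Regulatory Certificate not required.
Sec. 13-3. Municipal Certificate is required → Commercial License also required.
Sec. 13-4. is a franchise of a national chain; boards or breeds animals → Regulatory Registration required.
Sec. 13-5. does not handle hazardous materials → Annual Authorization not required.
Sec. 13-6. is located in Zone A; is a franchise of a national chain → Municipal Certificate required.
Sec. 13-7. revenue $1,975,000 > $900,000 → High-Revenue Certificate required.
Sec. 13-8. is located in Zone A; boards or breeds animals → Zone A License required.

Commercial License, High-Revenue Certificate, Municipal Certificate, Regulatory Registration, Zone A License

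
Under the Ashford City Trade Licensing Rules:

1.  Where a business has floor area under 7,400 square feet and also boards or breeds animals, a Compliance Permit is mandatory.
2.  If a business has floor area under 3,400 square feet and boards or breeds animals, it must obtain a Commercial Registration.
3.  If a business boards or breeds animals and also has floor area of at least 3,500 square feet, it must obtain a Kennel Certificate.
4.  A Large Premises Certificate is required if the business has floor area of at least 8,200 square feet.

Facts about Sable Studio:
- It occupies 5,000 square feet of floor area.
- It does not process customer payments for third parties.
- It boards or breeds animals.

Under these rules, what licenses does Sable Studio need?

1. floor area 5,000 square feet < 7,400 square feet; boards or breeds animals → Compliance Permit required.
2. floor area 5,000 square feet ≥ 3,400 square feet; boards or breeds animals → Commercial Registration not required.
3. boards or breeds animals; floor area 5,000 square feet ≥ 3,500 square feet → Kennel Certificate required.
4. floor area 5,000 square feet < 8,200 square feet → Large Premises Certificate not required.

Compliance Permit, Kennel Certificate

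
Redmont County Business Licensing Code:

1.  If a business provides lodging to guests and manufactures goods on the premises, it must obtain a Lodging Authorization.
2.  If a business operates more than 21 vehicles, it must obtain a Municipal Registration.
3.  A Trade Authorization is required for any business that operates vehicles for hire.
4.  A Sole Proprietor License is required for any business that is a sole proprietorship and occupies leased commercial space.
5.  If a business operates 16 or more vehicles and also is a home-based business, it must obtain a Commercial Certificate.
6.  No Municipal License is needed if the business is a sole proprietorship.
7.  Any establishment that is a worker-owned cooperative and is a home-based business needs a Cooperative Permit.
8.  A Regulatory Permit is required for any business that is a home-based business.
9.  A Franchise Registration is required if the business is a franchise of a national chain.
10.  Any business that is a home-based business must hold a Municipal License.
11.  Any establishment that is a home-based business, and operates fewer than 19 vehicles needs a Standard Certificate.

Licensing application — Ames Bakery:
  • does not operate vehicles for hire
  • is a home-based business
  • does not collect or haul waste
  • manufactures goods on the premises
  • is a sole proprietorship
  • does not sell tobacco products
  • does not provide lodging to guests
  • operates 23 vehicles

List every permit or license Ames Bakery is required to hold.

Commercial Certificate, Municipal Registration, Regulatory Permit

1. does not provide lodging to guests; manufactures goods on the premises → Lodging Authorization not required.
2. vehicles 23 > 21 → Municipal Registration required.
3. does not operate vehicles for hire → Trade Authorization not required.
4. is a sole proprietorship; is a home-based business (not: occupies leased commercial space) → Sole Proprietor License not required.
5. vehicles 23 ≥ 16; is a home-based business → Commercial Certificate required.
6. is a sole proprietorship → exempt from Municipal License.
7. is a sole proprietorship (not: is a worker-owned cooperative); is a home-based business → Cooperative Permit not required.
8. is a home-based business → Regulatory Permit required.
9. is a sole proprietorship (not: is a franchise of a national chain) → Franchise Registration not required.
10. is a home-based business → Municipal License required.
11. is a home-based business; vehicles 23 ≥ 19 → Standard Certificate not required.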